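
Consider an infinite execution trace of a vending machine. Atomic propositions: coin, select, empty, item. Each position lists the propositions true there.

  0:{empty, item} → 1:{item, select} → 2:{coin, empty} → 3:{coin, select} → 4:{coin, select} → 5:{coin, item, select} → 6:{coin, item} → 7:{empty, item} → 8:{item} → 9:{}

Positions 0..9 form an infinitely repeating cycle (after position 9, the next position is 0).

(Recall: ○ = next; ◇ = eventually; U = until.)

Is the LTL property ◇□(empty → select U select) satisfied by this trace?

□(empty → select U select) is false at every position 0..9, so it never becomes true and ◇□(empty → select U select) fails.

Does not hold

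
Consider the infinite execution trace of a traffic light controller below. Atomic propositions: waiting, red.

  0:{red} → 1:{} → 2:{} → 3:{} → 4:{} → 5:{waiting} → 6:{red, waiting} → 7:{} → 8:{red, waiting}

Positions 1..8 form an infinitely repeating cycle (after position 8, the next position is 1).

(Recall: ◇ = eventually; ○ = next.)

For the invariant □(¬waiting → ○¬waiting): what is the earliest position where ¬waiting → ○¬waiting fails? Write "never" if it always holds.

4

Check ¬waiting → ○¬waiting at each position in order: 0 ✓, 1 ✓, 2 ✓, 3 ✓.
At position 4 the labels are {} and the next position 5 has {waiting}, so ¬waiting → ○¬waiting is false there. This is the first violation.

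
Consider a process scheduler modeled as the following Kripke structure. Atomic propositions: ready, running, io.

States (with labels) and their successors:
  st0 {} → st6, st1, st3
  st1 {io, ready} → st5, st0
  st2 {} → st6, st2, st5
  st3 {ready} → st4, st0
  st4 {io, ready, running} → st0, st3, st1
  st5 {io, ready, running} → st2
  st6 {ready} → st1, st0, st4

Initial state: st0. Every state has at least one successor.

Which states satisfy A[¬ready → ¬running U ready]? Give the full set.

States satisfying ¬ready → ¬running: {st0, st1, st2, st3, st4, st5, st6}.
States satisfying ready: {st1, st3, st4, st5, st6}.
States satisfying A[¬ready → ¬running U ready]: {st0, st1, st3, st4, st5, st6}.

{st0, st1, st3, st4, st5, st6}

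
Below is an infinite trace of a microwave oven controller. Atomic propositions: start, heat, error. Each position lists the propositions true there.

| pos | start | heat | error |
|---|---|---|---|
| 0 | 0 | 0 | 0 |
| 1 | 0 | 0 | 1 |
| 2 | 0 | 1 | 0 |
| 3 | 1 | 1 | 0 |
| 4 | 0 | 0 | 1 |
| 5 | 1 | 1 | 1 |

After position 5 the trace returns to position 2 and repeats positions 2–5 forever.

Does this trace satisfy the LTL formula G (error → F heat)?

Holds

error → F heat holds at every position 0..5, and those are all positions ever visited, so G (error → F heat) holds.
Positions where error holds: 1, 4, 5.
Check F heat at each: 1→ok, 4→ok, 5→ok.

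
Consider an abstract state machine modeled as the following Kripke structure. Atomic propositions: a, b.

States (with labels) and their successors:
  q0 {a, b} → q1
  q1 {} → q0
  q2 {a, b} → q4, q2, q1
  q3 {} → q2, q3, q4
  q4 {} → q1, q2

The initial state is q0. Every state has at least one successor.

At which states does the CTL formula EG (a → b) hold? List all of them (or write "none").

States satisfying a → b: {q0, q1, q2, q3, q4}.
States satisfying EG (a → b): {q0, q1, q2, q3, q4}.

{q0, q1, q2, q3, q4}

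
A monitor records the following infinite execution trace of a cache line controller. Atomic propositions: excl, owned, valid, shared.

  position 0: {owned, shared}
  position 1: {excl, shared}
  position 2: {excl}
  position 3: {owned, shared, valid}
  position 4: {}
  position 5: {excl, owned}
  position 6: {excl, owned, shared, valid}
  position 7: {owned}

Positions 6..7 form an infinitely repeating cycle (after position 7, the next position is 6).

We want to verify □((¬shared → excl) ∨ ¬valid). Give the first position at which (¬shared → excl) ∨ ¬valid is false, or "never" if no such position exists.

(¬shared → excl) ∨ ¬valid holds at every position 0..7, and those are all the positions the trace ever visits, so the invariant □((¬shared → excl) ∨ ¬valid) is never violated.

never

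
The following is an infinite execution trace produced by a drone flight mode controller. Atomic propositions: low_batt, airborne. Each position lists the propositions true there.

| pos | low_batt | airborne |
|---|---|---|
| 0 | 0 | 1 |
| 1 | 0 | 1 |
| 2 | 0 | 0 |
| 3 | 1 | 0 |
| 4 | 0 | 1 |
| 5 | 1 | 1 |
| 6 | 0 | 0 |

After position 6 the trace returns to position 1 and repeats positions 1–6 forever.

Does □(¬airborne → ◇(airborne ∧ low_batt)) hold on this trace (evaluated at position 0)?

Satisfied

¬airborne → ◇(airborne ∧ low_batt) holds at every position 0..6, and those are all positions ever visited, so □(¬airborne → ◇(airborne ∧ low_batt)) holds.
Positions where ¬airborne holds: 2, 3, 6.
Check ◇(airborne ∧ low_batt) at each: 2→ok, 3→ok, 6→ok.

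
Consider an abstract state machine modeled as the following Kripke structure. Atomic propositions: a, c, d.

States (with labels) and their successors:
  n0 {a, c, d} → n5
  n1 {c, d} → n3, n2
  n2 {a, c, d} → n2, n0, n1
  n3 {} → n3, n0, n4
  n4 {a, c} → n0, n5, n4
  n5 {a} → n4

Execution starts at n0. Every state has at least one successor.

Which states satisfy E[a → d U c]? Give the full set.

States satisfying a → d: {n0, n1, n2, n3}.
States satisfying c: {n0, n1, n2, n4}.
States satisfying E[a → d U c]: {n0, n1, n2, n3, n4}.

{n0, n1, n2, n3, n4}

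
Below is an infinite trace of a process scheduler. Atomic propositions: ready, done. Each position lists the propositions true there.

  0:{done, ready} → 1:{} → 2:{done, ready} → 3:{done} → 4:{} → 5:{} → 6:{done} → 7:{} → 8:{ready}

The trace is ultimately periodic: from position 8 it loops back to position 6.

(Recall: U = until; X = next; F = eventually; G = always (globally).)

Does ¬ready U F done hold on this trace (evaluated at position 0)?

Walking from position 0: F done first holds at position 0, and ¬ready holds at every earlier position along the way, so ¬ready U F done holds.

Yes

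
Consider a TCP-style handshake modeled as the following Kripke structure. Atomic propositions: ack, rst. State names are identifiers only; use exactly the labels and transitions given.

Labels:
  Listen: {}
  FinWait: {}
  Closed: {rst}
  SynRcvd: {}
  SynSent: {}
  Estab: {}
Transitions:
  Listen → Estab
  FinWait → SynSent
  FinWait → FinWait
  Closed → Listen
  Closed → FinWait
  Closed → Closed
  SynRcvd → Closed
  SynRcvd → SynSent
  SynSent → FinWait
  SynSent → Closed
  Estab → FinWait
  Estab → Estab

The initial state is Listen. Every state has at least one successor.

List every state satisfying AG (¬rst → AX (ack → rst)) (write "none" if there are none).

States satisfying ¬rst → AX (ack → rst): {Listen, FinWait, Closed, SynRcvd, SynSent, Estab}.
States satisfying AG (¬rst → AX (ack → rst)): {Listen, FinWait, Closed, SynRcvd, SynSent, Estab}.

{Listen, FinWait, Closed, SynRcvd, SynSent, Estab}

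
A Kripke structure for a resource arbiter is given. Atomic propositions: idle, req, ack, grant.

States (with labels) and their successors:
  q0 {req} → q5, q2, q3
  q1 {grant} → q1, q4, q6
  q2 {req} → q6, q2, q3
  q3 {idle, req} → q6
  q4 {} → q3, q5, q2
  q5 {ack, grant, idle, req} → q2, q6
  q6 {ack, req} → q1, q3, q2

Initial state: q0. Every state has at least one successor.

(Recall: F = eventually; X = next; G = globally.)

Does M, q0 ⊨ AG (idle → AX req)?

States satisfying idle → AX req: {q0, q1, q2, q3, q4, q5, q6}.
States satisfying AG (idle → AX req): {q0, q1, q2, q3, q4, q5, q6}.
Every state reachable from q0 satisfies idle → AX req.
q0 ∈ Sat(AG (idle → AX req)).

Satisfied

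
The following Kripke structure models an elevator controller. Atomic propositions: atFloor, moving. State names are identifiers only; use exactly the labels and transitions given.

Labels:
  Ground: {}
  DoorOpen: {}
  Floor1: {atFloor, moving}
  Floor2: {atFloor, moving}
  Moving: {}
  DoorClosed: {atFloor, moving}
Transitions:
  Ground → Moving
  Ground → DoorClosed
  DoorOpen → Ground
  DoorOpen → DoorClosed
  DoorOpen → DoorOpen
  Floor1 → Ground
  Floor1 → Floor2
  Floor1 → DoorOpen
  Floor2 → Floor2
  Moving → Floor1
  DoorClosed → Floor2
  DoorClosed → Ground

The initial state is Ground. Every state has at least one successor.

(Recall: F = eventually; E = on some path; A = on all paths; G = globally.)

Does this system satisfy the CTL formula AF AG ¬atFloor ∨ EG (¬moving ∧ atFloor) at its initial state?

States satisfying AG ¬atFloor: ∅.
States satisfying AF AG ¬atFloor: ∅.
States satisfying ¬moving ∧ atFloor: ∅.
States satisfying EG (¬moving ∧ atFloor): ∅.
States satisfying AF AG ¬atFloor ∨ EG (¬moving ∧ atFloor): ∅.
Ground ∉ Sat(AF AG ¬atFloor ∨ EG (¬moving ∧ atFloor)).

No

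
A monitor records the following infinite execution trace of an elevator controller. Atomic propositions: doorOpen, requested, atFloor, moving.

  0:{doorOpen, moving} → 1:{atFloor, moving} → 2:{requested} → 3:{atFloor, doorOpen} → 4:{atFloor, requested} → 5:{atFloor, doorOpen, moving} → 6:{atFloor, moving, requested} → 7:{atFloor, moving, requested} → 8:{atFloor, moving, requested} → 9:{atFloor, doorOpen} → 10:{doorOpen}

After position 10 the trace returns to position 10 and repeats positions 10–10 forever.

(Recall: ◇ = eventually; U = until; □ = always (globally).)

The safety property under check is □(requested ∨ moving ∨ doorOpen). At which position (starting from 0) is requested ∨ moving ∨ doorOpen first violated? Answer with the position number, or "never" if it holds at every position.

requested ∨ moving ∨ doorOpen holds at every position 0..10, and those are all the positions the trace ever visits, so the invariant □(requested ∨ moving ∨ doorOpen) is never violated.

never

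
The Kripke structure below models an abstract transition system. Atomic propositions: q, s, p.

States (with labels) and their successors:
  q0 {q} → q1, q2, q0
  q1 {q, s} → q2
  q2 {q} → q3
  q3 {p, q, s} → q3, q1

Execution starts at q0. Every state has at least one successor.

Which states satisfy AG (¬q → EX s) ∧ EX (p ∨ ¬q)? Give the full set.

{q2, q3}

States satisfying ¬q → EX s: {q0, q1, q2, q3}.
States satisfying AG (¬q → EX s): {q0, q1, q2, q3}.
States satisfying p ∨ ¬q: {q3}.
States satisfying EX (p ∨ ¬q): {q2, q3}.
States satisfying AG (¬q → EX s) ∧ EX (p ∨ ¬q): {q2, q3}.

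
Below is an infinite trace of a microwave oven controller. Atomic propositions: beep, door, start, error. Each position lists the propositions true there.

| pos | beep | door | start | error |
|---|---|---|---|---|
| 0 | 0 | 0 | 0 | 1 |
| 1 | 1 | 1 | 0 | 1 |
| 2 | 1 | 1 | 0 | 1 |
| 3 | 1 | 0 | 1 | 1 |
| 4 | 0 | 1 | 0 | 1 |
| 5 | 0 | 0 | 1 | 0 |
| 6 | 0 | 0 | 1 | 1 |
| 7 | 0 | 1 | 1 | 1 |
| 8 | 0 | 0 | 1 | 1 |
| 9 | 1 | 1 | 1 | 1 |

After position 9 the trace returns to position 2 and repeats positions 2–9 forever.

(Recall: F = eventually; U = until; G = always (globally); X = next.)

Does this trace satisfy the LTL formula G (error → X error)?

No

error → X error must hold at every position from 0 onward. It fails at position 4, so G (error → X error) is false.
Positions where error holds: 0, 1, 2, 3, 4, 6, 7, 8, 9.
Check X error at each: 0→ok, 1→ok, 2→ok, 3→ok, 4→fails, 6→ok, 7→ok, 8→ok, 9→ok.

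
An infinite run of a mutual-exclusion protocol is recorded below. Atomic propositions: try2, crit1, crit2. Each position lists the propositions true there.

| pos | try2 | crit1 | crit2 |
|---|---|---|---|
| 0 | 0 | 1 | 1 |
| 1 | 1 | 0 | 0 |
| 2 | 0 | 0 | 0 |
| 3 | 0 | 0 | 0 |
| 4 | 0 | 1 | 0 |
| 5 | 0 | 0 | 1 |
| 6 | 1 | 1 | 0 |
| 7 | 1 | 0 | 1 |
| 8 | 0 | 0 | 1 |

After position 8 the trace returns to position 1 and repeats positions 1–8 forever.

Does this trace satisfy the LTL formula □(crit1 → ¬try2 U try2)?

Satisfied

crit1 → ¬try2 U try2 holds at every position 0..8, and those are all positions ever visited, so □(crit1 → ¬try2 U try2) holds.
Positions where crit1 holds: 0, 4, 6.
Check ¬try2 U try2 at each: 0→ok, 4→ok, 6→ok.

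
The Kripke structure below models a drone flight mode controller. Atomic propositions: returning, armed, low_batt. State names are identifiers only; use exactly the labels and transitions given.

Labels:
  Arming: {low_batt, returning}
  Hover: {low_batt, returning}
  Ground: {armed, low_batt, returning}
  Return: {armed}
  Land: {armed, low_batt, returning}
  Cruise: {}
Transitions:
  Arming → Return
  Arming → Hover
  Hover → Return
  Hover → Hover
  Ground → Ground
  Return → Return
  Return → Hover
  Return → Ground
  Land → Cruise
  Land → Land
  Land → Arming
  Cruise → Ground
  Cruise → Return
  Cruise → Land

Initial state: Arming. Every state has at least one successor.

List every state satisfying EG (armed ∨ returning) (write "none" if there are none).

{Arming, Hover, Ground, Return, Land}

States satisfying armed ∨ returning: {Arming, Hover, Ground, Return, Land}.
States satisfying EG (armed ∨ returning): {Arming, Hover, Ground, Return, Land}.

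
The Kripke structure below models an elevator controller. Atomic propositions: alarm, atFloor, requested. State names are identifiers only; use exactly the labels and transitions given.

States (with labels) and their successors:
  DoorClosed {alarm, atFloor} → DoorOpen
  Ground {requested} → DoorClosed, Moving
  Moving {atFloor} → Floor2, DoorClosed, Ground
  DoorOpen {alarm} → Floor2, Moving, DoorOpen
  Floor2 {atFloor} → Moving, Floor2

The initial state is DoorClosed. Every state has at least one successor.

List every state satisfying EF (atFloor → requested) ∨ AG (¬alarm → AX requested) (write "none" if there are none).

States satisfying atFloor → requested: {Ground, DoorOpen}.
States satisfying EF (atFloor → requested): {DoorClosed, Ground, Moving, DoorOpen, Floor2}.
States satisfying ¬alarm → AX requested: {DoorClosed, DoorOpen}.
States satisfying AG (¬alarm → AX requested): ∅.
States satisfying EF (atFloor → requested) ∨ AG (¬alarm → AX requested): {DoorClosed, Ground, Moving, DoorOpen, Floor2}.

{DoorClosed, Ground, Moving, DoorOpen, Floor2}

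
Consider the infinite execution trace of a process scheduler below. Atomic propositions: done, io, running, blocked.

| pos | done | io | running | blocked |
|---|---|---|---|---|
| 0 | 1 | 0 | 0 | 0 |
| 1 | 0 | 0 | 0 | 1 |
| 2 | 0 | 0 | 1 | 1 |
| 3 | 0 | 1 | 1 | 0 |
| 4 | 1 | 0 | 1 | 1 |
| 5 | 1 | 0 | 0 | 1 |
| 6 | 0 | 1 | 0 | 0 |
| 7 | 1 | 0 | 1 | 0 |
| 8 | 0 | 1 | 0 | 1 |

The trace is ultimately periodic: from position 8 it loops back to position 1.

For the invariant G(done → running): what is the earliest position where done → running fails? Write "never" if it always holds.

At position 0 the labels are {done}, so done → running is false there. This is the first violation.

0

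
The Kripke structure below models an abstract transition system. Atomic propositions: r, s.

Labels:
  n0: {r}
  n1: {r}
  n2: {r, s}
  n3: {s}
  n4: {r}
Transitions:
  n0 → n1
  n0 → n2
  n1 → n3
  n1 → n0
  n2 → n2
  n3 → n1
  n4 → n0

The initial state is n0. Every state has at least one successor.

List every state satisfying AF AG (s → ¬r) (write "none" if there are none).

none

States satisfying AG (s → ¬r): ∅.
States satisfying AF AG (s → ¬r): ∅.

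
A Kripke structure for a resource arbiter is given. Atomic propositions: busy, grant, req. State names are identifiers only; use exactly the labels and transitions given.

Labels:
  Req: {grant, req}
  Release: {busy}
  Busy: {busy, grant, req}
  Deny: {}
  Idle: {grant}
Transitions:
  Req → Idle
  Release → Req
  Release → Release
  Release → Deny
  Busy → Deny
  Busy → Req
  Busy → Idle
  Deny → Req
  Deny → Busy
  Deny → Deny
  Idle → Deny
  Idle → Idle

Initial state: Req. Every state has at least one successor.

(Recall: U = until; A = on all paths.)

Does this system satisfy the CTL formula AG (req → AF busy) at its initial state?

States satisfying req → AF busy: {Release, Busy, Deny, Idle}.
States satisfying AG (req → AF busy): ∅.
Req is reachable from Req and violates req → AF busy, so AG fails at Req.
Req ∉ Sat(AG (req → AF busy)).

Violated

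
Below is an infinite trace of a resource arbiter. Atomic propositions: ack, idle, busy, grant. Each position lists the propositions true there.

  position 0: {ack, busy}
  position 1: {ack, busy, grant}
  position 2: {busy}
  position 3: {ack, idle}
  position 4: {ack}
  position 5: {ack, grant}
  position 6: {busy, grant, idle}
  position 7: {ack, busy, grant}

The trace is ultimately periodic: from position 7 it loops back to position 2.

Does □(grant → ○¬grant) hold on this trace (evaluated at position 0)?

Does not hold

grant → ○¬grant must hold at every position from 0 onward. It fails at position 5, so □(grant → ○¬grant) is false.
Positions where grant holds: 1, 5, 6, 7.
Check ○¬grant at each: 1→ok, 5→fails, 6→fails, 7→ok.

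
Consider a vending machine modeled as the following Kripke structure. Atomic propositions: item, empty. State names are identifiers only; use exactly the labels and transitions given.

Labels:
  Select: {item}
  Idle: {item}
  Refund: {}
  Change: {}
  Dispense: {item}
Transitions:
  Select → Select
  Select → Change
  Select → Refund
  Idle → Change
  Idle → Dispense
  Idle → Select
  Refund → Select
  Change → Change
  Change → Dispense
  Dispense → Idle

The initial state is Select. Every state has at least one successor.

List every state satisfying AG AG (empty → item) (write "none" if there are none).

{Select, Idle, Refund, Change, Dispense}

States satisfying AG (empty → item): {Select, Idle, Refund, Change, Dispense}.
States satisfying AG AG (empty → item): {Select, Idle, Refund, Change, Dispense}.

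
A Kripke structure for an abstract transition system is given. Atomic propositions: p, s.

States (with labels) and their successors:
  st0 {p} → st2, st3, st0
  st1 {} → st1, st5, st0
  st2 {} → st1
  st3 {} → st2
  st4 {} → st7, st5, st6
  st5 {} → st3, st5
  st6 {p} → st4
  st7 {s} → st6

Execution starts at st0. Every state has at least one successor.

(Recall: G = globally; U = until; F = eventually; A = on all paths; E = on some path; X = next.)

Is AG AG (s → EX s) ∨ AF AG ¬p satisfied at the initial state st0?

States satisfying AG (s → EX s): {st0, st1, st2, st3, st5}.
States satisfying AG AG (s → EX s): {st0, st1, st2, st3, st5}.
States satisfying AG ¬p: ∅.
States satisfying AF AG ¬p: ∅.
States satisfying AG AG (s → EX s) ∨ AF AG ¬p: {st0, st1, st2, st3, st5}.
st0 ∈ Sat(AG AG (s → EX s) ∨ AF AG ¬p).

Satisfied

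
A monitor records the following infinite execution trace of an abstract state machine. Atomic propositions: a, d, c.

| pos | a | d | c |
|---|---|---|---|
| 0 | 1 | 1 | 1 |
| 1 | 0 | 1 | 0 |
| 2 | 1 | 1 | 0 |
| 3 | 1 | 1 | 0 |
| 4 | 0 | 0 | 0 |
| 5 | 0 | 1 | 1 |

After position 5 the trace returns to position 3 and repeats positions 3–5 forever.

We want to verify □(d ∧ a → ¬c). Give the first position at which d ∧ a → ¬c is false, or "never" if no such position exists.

At position 0 the labels are {a, c, d}, so d ∧ a → ¬c is false there. This is the first violation.

0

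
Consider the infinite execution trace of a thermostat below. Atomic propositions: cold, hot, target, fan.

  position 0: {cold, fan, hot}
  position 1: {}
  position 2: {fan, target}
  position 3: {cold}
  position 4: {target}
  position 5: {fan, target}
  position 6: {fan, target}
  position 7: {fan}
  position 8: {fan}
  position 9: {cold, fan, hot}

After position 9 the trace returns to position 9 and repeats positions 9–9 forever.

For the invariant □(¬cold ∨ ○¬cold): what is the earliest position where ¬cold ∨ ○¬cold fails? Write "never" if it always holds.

9

Check ¬cold ∨ ○¬cold at each position in order: 0 ✓, 1 ✓, 2 ✓, 3 ✓, 4 ✓, 5 ✓, 6 ✓, 7 ✓, 8 ✓.
At position 9 the labels are {cold, fan, hot} and the next position 9 has {cold, fan, hot}, so ¬cold ∨ ○¬cold is false there. This is the first violation.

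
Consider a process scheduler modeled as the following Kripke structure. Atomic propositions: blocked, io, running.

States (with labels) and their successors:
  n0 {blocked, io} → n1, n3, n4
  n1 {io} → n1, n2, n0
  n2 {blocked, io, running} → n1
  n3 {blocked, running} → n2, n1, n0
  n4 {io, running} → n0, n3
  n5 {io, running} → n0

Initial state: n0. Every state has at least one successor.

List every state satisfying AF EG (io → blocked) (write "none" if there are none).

States satisfying EG (io → blocked): {n0, n3}.
States satisfying AF EG (io → blocked): {n0, n3, n4, n5}.

{n0, n3, n4, n5}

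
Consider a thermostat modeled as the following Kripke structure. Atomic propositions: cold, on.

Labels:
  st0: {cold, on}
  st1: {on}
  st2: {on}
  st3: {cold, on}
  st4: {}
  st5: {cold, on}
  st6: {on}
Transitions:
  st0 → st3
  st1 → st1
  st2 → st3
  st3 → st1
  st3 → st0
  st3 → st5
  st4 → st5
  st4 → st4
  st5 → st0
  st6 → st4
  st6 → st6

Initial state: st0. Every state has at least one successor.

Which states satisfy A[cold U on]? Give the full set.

{st0, st1, st2, st3, st5, st6}

States satisfying cold: {st0, st3, st5}.
States satisfying on: {st0, st1, st2, st3, st5, st6}.
States satisfying A[cold U on]: {st0, st1, st2, st3, st5, st6}.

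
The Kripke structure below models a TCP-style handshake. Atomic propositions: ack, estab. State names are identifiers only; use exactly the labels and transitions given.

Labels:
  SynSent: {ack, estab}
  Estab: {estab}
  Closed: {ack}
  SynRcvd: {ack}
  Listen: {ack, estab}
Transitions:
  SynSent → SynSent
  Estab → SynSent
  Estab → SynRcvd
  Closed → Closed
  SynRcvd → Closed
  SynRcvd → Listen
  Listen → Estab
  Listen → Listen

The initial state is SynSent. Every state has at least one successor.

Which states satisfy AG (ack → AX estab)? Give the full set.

States satisfying ack → AX estab: {SynSent, Estab, Listen}.
States satisfying AG (ack → AX estab): {SynSent}.

{SynSent}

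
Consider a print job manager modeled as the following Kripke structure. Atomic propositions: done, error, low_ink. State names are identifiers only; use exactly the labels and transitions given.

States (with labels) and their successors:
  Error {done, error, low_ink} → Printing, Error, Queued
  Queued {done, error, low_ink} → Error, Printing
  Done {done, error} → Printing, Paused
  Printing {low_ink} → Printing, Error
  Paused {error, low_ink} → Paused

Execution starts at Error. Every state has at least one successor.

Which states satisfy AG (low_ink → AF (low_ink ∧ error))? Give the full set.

{Paused}

States satisfying low_ink → AF (low_ink ∧ error): {Error, Queued, Done, Paused}.
States satisfying AG (low_ink → AF (low_ink ∧ error)): {Paused}.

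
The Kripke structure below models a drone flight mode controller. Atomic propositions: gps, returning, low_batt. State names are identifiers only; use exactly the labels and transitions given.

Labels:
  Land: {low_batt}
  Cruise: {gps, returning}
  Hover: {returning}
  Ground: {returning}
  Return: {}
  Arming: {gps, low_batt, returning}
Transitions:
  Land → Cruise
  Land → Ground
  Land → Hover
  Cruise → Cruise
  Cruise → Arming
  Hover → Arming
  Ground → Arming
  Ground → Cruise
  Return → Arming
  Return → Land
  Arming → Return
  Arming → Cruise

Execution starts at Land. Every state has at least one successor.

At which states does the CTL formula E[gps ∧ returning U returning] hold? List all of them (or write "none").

States satisfying gps ∧ returning: {Cruise, Arming}.
States satisfying returning: {Cruise, Hover, Ground, Arming}.
States satisfying E[gps ∧ returning U returning]: {Cruise, Hover, Ground, Arming}.

{Cruise, Hover, Ground, Arming}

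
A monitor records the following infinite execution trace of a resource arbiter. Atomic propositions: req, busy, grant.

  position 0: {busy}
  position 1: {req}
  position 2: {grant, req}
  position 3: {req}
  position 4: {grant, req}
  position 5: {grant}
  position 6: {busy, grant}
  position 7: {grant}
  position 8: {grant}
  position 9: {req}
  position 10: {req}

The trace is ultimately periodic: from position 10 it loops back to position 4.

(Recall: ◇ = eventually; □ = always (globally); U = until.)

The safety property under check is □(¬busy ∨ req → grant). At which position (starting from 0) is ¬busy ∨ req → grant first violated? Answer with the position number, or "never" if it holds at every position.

1

Check ¬busy ∨ req → grant at each position in order: 0 ✓.
At position 1 the labels are {req}, so ¬busy ∨ req → grant is false there. This is the first violation.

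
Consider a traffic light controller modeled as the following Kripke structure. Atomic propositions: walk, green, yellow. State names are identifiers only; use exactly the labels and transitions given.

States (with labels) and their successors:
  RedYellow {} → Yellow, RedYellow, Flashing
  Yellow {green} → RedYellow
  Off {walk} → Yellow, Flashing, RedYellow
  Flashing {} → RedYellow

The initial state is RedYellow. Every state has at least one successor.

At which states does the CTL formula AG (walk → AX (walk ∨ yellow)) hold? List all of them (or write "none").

States satisfying walk → AX (walk ∨ yellow): {RedYellow, Yellow, Flashing}.
States satisfying AG (walk → AX (walk ∨ yellow)): {RedYellow, Yellow, Flashing}.

{RedYellow, Yellow, Flashing}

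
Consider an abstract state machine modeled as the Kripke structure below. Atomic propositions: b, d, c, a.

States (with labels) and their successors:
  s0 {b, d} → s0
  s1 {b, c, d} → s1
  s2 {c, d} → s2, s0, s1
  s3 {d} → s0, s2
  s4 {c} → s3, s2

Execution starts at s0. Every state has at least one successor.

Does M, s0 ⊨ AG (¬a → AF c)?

States satisfying ¬a → AF c: {s1, s2, s4}.
States satisfying AG (¬a → AF c): {s1}.
s0 is reachable from s0 and violates ¬a → AF c, so AG fails at s0.
s0 ∉ Sat(AG (¬a → AF c)).

Does not hold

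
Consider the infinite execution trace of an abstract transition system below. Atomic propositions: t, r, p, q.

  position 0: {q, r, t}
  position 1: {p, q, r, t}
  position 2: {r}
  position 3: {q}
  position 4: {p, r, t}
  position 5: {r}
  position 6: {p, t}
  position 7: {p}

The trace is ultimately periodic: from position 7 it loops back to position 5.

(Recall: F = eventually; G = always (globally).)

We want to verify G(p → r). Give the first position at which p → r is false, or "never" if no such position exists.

6

Check p → r at each position in order: 0 ✓, 1 ✓, 2 ✓, 3 ✓, 4 ✓, 5 ✓.
At position 6 the labels are {p, t}, so p → r is false there. This is the first violation.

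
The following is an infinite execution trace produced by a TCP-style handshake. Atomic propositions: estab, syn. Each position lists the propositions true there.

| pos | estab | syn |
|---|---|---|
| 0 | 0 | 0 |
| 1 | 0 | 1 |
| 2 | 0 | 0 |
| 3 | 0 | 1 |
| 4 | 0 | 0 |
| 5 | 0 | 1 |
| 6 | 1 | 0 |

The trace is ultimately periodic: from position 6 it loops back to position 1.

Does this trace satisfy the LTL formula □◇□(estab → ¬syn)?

Holds

◇□(estab → ¬syn) holds at every position 0..6, and those are all positions ever visited, so □◇□(estab → ¬syn) holds.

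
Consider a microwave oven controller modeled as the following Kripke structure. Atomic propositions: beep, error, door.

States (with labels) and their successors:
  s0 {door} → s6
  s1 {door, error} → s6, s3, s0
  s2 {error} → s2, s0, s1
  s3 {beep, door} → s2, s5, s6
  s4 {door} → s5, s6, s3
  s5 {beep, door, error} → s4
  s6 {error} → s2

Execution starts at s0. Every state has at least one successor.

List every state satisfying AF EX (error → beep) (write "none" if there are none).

States satisfying EX (error → beep): {s1, s2, s3, s4, s5}.
States satisfying AF EX (error → beep): {s0, s1, s2, s3, s4, s5, s6}.

{s0, s1, s2, s3, s4, s5, s6}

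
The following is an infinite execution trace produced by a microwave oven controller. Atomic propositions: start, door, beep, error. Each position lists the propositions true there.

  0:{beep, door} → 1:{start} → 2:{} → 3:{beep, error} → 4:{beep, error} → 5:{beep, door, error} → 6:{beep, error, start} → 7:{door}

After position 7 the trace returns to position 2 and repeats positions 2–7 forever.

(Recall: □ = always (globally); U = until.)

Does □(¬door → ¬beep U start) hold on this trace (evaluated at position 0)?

No

¬door → ¬beep U start must hold at every position from 0 onward. It fails at position 2, so □(¬door → ¬beep U start) is false.
Positions where ¬door holds: 1, 2, 3, 4, 6.
Check ¬beep U start at each: 1→ok, 2→fails, 3→fails, 4→fails, 6→ok.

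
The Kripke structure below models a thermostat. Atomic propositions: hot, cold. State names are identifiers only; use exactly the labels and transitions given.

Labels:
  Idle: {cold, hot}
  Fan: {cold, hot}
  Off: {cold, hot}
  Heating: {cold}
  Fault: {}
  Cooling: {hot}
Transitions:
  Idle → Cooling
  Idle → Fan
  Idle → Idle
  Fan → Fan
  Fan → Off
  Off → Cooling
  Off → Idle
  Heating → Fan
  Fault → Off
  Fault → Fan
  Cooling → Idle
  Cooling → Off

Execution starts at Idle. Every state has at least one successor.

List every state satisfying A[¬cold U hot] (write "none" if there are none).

States satisfying ¬cold: {Fault, Cooling}.
States satisfying hot: {Idle, Fan, Off, Cooling}.
States satisfying A[¬cold U hot]: {Idle, Fan, Off, Fault, Cooling}.

{Idle, Fan, Off, Fault, Cooling}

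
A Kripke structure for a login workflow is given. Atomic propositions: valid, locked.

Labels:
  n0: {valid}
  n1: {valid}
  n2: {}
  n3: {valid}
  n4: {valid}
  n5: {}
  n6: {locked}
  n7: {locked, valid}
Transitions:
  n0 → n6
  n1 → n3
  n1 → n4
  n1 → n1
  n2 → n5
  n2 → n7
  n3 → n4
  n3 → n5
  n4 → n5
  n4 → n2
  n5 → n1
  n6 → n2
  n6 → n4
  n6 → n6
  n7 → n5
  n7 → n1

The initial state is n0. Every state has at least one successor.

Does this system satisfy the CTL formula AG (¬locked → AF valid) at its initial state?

States satisfying ¬locked → AF valid: {n0, n1, n2, n3, n4, n5, n6, n7}.
States satisfying AG (¬locked → AF valid): {n0, n1, n2, n3, n4, n5, n6, n7}.
Every state reachable from n0 satisfies ¬locked → AF valid.
n0 ∈ Sat(AG (¬locked → AF valid)).

Yes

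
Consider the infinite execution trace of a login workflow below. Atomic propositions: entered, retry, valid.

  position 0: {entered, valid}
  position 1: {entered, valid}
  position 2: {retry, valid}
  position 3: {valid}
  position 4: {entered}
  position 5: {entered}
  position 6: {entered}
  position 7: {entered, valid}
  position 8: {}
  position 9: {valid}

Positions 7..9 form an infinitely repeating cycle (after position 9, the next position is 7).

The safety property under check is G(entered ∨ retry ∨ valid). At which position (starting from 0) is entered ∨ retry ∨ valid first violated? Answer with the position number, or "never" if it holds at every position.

8

Check entered ∨ retry ∨ valid at each position in order: 0 ✓, 1 ✓, 2 ✓, 3 ✓, 4 ✓, 5 ✓, 6 ✓, 7 ✓.
At position 8 the labels are {}, so entered ∨ retry ∨ valid is false there. This is the first violation.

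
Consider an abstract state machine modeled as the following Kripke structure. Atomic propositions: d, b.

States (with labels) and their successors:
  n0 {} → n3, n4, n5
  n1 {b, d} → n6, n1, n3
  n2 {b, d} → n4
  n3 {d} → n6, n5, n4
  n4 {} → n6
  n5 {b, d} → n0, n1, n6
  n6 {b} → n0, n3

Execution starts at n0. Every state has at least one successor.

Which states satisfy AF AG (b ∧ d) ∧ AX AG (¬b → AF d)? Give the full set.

States satisfying AG (b ∧ d): ∅.
States satisfying AF AG (b ∧ d): ∅.
States satisfying AG (¬b → AF d): ∅.
States satisfying AX AG (¬b → AF d): ∅.
States satisfying AF AG (b ∧ d) ∧ AX AG (¬b → AF d): ∅.

none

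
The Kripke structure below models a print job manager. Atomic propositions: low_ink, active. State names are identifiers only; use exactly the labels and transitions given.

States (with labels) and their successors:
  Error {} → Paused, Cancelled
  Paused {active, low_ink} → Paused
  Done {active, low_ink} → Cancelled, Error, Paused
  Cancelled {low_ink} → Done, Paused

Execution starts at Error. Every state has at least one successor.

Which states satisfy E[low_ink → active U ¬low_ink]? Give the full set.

{Error, Done}

States satisfying low_ink → active: {Error, Paused, Done}.
States satisfying ¬low_ink: {Error}.
States satisfying E[low_ink → active U ¬low_ink]: {Error, Done}.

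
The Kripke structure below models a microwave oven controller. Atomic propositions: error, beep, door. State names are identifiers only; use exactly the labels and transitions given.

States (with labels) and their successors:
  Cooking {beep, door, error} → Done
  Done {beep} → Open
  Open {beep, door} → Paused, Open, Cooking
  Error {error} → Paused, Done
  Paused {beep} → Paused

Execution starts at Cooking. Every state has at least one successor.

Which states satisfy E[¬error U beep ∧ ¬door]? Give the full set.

States satisfying ¬error: {Done, Open, Paused}.
States satisfying beep ∧ ¬door: {Done, Paused}.
States satisfying E[¬error U beep ∧ ¬door]: {Done, Open, Paused}.

{Done, Open, Paused}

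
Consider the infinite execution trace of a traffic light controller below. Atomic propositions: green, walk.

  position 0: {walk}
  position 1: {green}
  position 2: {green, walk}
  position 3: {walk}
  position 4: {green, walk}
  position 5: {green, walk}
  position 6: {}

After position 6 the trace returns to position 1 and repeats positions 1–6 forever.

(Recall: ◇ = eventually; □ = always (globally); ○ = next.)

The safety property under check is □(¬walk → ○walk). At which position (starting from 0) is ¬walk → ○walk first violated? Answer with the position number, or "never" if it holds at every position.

6

Check ¬walk → ○walk at each position in order: 0 ✓, 1 ✓, 2 ✓, 3 ✓, 4 ✓, 5 ✓.
At position 6 the labels are {} and the next position 1 has {green}, so ¬walk → ○walk is false there. This is the first violation.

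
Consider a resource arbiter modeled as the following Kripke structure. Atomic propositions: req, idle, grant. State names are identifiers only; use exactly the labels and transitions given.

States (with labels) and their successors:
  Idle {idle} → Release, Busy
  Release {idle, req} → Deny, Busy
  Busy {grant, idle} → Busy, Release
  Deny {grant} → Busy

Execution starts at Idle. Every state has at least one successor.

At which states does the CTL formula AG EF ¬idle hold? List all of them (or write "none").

{Idle, Release, Busy, Deny}

States satisfying EF ¬idle: {Idle, Release, Busy, Deny}.
States satisfying AG EF ¬idle: {Idle, Release, Busy, Deny}.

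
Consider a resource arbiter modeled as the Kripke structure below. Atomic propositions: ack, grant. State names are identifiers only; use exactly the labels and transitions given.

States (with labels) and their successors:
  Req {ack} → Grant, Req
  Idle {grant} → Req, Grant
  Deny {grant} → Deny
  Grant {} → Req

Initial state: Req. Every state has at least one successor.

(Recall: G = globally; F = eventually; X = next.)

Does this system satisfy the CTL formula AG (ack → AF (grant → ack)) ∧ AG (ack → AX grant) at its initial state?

No

States satisfying ack → AF (grant → ack): {Req, Idle, Deny, Grant}.
States satisfying AG (ack → AF (grant → ack)): {Req, Idle, Deny, Grant}.
States satisfying ack → AX grant: {Idle, Deny, Grant}.
States satisfying AG (ack → AX grant): {Deny}.
States satisfying AG (ack → AF (grant → ack)) ∧ AG (ack → AX grant): {Deny}.
Req ∉ Sat(AG (ack → AF (grant → ack)) ∧ AG (ack → AX grant)).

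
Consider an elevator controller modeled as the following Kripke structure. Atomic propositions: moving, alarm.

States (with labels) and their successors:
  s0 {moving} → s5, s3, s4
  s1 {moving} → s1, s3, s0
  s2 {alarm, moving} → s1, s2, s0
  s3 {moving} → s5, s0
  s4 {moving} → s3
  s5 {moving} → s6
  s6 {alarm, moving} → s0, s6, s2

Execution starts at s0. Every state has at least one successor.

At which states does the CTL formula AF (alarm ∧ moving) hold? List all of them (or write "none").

States satisfying alarm ∧ moving: {s2, s6}.
States satisfying AF (alarm ∧ moving): {s2, s5, s6}.

{s2, s5, s6}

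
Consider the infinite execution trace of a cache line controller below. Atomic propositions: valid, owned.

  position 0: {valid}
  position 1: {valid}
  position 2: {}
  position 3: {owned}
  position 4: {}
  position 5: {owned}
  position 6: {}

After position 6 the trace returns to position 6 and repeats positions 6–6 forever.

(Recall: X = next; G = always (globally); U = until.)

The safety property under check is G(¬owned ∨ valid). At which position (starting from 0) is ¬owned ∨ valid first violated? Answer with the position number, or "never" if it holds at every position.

Check ¬owned ∨ valid at each position in order: 0 ✓, 1 ✓, 2 ✓.
At position 3 the labels are {owned}, so ¬owned ∨ valid is false there. This is the first violation.

3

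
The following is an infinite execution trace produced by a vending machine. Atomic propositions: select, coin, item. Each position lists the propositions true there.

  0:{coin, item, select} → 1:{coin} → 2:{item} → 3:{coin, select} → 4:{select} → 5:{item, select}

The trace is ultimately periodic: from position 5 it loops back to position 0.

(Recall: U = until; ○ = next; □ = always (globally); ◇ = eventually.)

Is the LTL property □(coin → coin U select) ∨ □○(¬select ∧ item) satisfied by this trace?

coin → coin U select must hold at every position from 0 onward. It fails at position 1, so □(coin → coin U select) is false.
Positions where coin holds: 0, 1, 3.
Check coin U select at each: 0→ok, 1→fails, 3→ok.
○(¬select ∧ item) must hold at every position from 0 onward. It fails at position 0, so □○(¬select ∧ item) is false.
At position 0: □(coin → coin U select) is false; □○(¬select ∧ item) is false; so □(coin → coin U select) ∨ □○(¬select ∧ item) is false.

Violated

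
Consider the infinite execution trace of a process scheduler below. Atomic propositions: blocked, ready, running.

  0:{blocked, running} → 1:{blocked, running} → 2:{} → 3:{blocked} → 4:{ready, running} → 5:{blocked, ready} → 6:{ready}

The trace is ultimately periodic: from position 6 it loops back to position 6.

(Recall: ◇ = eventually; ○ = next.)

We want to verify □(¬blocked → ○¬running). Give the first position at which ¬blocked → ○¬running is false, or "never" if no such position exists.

¬blocked → ○¬running holds at every position 0..6, and those are all the positions the trace ever visits, so the invariant □(¬blocked → ○¬running) is never violated.

never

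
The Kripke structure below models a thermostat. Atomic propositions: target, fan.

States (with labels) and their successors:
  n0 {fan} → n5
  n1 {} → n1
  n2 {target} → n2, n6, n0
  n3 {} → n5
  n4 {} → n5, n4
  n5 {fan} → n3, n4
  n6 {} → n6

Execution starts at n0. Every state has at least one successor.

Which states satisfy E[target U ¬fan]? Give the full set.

States satisfying target: {n2}.
States satisfying ¬fan: {n1, n2, n3, n4, n6}.
States satisfying E[target U ¬fan]: {n1, n2, n3, n4, n6}.

{n1, n2, n3, n4, n6}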